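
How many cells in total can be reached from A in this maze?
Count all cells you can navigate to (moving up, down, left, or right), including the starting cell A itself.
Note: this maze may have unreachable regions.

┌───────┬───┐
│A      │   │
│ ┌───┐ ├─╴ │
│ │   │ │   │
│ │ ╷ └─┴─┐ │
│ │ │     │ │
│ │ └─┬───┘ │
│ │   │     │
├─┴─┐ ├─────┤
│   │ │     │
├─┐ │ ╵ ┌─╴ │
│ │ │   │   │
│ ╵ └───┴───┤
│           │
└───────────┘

Using BFS/flood-fill to find all reachable cells from A:
Maze size: 7 × 6 = 42 total cells
34 cell(s) are walled off and cannot be reached from A.
Reachable cells: 8

Reachable region (· marks reachable cells):

┌───────┬───┐
│A · · ·│   │
│ ┌───┐ ├─╴ │
│·│   │·│   │
│ │ ╷ └─┴─┐ │
│·│ │     │ │
│ │ └─┬───┘ │
│·│   │     │
├─┴─┐ ├─────┤
│   │ │     │
├─┐ │ ╵ ┌─╴ │
│ │ │   │   │
│ ╵ └───┴───┤
│           │
└───────────┘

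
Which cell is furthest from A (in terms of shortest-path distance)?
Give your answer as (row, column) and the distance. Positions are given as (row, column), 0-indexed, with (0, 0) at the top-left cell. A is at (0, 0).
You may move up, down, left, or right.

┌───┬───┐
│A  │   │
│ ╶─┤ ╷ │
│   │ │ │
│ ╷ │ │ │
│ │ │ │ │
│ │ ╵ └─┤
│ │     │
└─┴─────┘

Computing BFS distances from A to all cells:
Furthest cell: (2, 3)
Distance: 11 steps

Path from A to the furthest cell:

┌───┬───┐
│A  │↱ ↓│
│ ╶─┤ ╷ │
│↳ ↓│↑│↓│
│ ╷ │ │ │
│ │↓│↑│B│
│ │ ╵ └─┤
│ │↳ ↑  │
└─┴─────┘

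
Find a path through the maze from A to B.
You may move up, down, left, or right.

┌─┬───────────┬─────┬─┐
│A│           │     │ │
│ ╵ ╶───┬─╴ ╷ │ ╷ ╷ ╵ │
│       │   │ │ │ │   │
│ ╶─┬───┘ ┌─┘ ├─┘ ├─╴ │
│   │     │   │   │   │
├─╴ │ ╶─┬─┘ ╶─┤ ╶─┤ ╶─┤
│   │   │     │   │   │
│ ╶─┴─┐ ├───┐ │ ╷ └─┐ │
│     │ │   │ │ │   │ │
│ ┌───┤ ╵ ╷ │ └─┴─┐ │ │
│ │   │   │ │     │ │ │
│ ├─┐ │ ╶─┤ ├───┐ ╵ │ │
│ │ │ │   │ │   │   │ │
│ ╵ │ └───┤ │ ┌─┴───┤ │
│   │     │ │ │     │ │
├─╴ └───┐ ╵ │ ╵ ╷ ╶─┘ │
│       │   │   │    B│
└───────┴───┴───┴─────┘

Finding the shortest path through the maze:
Path length: 40 steps
Directions: down → right → up → right → right → right → right → right → down → down → left → down → right → down → down → right → right → down → right → up → up → left → up → left → up → right → up → up → right → down → right → down → left → down → right → down → down → down → down → down

Solution:

┌─┬───────────┬─────┬─┐
│A│↱ → → → → ↓│  ↱ ↓│ │
│ ╵ ╶───┬─╴ ╷ │ ╷ ╷ ╵ │
│↳ ↑    │   │↓│ │↑│↳ ↓│
│ ╶─┬───┘ ┌─┘ ├─┘ ├─╴ │
│   │     │↓ ↲│↱ ↑│↓ ↲│
├─╴ │ ╶─┬─┘ ╶─┤ ╶─┤ ╶─┤
│   │   │  ↳ ↓│↑ ↰│↳ ↓│
│ ╶─┴─┐ ├───┐ │ ╷ └─┐ │
│     │ │   │↓│ │↑ ↰│↓│
│ ┌───┤ ╵ ╷ │ └─┴─┐ │ │
│ │   │   │ │↳ → ↓│↑│↓│
│ ├─┐ │ ╶─┤ ├───┐ ╵ │ │
│ │ │ │   │ │   │↳ ↑│↓│
│ ╵ │ └───┤ │ ┌─┴───┤ │
│   │     │ │ │     │↓│
├─╴ └───┐ ╵ │ ╵ ╷ ╶─┘ │
│       │   │   │    B│
└───────┴───┴───┴─────┘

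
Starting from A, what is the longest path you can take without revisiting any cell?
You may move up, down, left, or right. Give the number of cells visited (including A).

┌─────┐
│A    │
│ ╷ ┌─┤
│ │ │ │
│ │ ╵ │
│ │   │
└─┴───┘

Finding longest simple path using DFS:
Start: (0, 0)
Longest path visits 6 cells
Path: A → right → down → down → right → up

Solution:

┌─────┐
│A ↓  │
│ ╷ ┌─┤
│ │↓│B│
│ │ ╵ │
│ │↳ ↑│
└─┴───┘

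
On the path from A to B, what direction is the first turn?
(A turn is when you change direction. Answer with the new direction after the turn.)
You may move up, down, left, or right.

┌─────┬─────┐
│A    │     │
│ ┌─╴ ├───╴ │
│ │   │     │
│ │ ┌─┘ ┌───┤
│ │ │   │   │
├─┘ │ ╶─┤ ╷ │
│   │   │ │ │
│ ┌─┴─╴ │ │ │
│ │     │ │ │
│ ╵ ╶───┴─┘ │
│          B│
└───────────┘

Directions: right, right, down, left, down, down, left, down, down, right, right, right, right, right
First turn direction: down

Solution:

┌─────┬─────┐
│A → ↓│     │
│ ┌─╴ ├───╴ │
│ │↓ ↲│     │
│ │ ┌─┘ ┌───┤
│ │↓│   │   │
├─┘ │ ╶─┤ ╷ │
│↓ ↲│   │ │ │
│ ┌─┴─╴ │ │ │
│↓│     │ │ │
│ ╵ ╶───┴─┘ │
│↳ → → → → B│
└───────────┘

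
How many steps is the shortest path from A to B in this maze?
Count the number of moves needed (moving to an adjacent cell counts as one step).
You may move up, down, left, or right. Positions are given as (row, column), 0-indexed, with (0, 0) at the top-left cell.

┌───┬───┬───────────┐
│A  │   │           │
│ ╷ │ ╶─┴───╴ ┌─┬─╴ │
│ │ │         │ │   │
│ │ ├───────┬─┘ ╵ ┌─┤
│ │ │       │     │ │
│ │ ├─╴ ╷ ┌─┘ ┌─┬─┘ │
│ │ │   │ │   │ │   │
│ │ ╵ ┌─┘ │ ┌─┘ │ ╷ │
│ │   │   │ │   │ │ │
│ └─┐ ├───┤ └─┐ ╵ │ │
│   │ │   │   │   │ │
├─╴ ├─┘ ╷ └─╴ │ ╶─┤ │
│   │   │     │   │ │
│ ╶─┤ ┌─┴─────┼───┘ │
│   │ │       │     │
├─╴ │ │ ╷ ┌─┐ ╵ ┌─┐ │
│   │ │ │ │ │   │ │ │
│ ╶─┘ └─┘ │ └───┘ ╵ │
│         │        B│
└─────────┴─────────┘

Using BFS to find shortest path:
Start: (0, 0), End: (9, 9)
Path found:
(0,0) → (1,0) → (2,0) → (3,0) → (4,0) → (5,0) → (5,1) → (6,1) → (6,0) → (7,0) → (7,1) → (8,1) → (8,0) → (9,0) → (9,1) → (9,2) → (9,3) → (9,4) → (8,4) → (7,4) → (7,5) → (7,6) → (8,6) → (8,7) → (7,7) → (7,8) → (7,9) → (8,9) → (9,9)
Number of steps: 28

Solution:

┌───┬───┬───────────┐
│A  │   │           │
│ ╷ │ ╶─┴───╴ ┌─┬─╴ │
│↓│ │         │ │   │
│ │ ├───────┬─┘ ╵ ┌─┤
│↓│ │       │     │ │
│ │ ├─╴ ╷ ┌─┘ ┌─┬─┘ │
│↓│ │   │ │   │ │   │
│ │ ╵ ┌─┘ │ ┌─┘ │ ╷ │
│↓│   │   │ │   │ │ │
│ └─┐ ├───┤ └─┐ ╵ │ │
│↳ ↓│ │   │   │   │ │
├─╴ ├─┘ ╷ └─╴ │ ╶─┤ │
│↓ ↲│   │     │   │ │
│ ╶─┤ ┌─┴─────┼───┘ │
│↳ ↓│ │  ↱ → ↓│↱ → ↓│
├─╴ │ │ ╷ ┌─┐ ╵ ┌─┐ │
│↓ ↲│ │ │↑│ │↳ ↑│ │↓│
│ ╶─┘ └─┘ │ └───┘ ╵ │
│↳ → → → ↑│        B│
└─────────┴─────────┘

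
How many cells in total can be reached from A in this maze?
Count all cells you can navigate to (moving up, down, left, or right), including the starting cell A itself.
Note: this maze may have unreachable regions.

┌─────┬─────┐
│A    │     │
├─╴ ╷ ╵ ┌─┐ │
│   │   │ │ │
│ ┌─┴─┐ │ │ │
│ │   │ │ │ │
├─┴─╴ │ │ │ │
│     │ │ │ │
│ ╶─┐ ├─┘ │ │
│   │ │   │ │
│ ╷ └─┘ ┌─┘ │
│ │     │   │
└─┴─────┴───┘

Using BFS/flood-fill to find all reachable cells from A:
Maze size: 6 × 6 = 36 total cells
17 cell(s) are walled off and cannot be reached from A.
Reachable cells: 19

Reachable region (· marks reachable cells):

┌─────┬─────┐
│A · ·│· · ·│
├─╴ ╷ ╵ ┌─┐ │
│· ·│· ·│ │·│
│ ┌─┴─┐ │ │ │
│·│   │·│ │·│
├─┴─╴ │ │ │ │
│     │·│ │·│
│ ╶─┐ ├─┘ │ │
│   │ │   │·│
│ ╷ └─┘ ┌─┘ │
│ │     │· ·│
└─┴─────┴───┘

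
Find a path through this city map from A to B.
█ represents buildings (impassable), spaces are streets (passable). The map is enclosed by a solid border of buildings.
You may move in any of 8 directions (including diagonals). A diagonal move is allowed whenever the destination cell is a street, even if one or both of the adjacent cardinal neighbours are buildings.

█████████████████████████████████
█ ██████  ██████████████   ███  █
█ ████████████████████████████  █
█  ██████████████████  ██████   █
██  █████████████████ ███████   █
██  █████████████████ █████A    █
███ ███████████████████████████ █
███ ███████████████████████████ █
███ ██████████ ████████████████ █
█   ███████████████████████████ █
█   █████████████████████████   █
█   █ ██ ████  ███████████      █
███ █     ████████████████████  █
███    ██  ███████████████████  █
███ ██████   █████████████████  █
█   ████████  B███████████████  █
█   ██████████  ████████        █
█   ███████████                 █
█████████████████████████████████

Finding the shortest path from A to B:
Movement: 8-directional
Path length: 29 steps
Directions: right → right → right → down-right → down → down → down → down → down → down → down → down → down-left → down-left → left → left → left → left → left → down-left → left → left → left → left → left → left → left → up-left → up-left

Solution:

█████████████████████████████████
█ ██████  ██████████████   ███  █
█ ████████████████████████████  █
█  ██████████████████  ██████   █
██  █████████████████ ███████   █
██  █████████████████ █████A→→↘ █
███ ███████████████████████████↓█
███ ███████████████████████████↓█
███ ██████████ ████████████████↓█
█   ███████████████████████████↓█
█   █████████████████████████  ↓█
█   █ ██ ████  ███████████     ↓█
███ █     ████████████████████ ↓█
███    ██  ███████████████████ ↓█
███ ██████   █████████████████ ↙█
█   ████████  B███████████████↙ █
█   ██████████ ↖████████↙←←←←←  █
█   ███████████ ↖←←←←←←←        █
█████████████████████████████████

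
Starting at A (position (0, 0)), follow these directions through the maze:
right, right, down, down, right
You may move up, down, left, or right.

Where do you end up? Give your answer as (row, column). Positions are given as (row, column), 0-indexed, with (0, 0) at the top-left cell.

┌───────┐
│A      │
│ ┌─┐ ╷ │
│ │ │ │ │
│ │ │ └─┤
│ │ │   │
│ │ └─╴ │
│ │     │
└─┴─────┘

Following directions step by step:
Start: (0, 0)
  right: (0, 0) → (0, 1)
  right: (0, 1) → (0, 2)
  down: (0, 2) → (1, 2)
  down: (1, 2) → (2, 2)
  right: (2, 2) → (2, 3)
Final position: (2, 3)

Path taken:

┌───────┐
│A → ↓  │
│ ┌─┐ ╷ │
│ │ │↓│ │
│ │ │ └─┤
│ │ │↳ B│
│ │ └─╴ │
│ │     │
└─┴─────┘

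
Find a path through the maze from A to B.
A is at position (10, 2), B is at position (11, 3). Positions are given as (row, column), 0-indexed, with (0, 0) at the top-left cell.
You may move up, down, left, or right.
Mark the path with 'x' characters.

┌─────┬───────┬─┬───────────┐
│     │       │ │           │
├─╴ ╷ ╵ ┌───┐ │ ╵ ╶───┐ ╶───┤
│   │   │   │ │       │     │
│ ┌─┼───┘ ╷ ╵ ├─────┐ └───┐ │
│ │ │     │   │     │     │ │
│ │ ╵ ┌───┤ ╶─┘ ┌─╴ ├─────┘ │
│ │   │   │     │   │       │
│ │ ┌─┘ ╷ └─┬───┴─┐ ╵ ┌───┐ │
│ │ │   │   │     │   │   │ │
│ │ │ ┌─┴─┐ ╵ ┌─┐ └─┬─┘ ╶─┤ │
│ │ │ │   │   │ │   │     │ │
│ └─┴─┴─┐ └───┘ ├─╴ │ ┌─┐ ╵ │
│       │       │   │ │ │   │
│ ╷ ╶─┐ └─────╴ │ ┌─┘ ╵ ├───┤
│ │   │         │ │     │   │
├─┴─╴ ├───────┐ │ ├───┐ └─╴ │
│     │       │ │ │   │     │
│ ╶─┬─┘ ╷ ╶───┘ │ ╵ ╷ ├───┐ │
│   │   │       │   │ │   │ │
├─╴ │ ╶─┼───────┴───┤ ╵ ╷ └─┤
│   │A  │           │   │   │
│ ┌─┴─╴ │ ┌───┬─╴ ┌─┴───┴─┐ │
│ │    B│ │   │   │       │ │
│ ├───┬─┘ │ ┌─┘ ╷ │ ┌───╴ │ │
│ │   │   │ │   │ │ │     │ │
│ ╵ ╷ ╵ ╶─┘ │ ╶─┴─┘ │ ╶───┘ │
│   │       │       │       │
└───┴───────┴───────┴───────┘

Finding the shortest path from (10, 2) to (11, 3):
Path length: 2 steps
Directions: right → down

Solution:

┌─────┬───────┬─┬───────────┐
│     │       │ │           │
├─╴ ╷ ╵ ┌───┐ │ ╵ ╶───┐ ╶───┤
│   │   │   │ │       │     │
│ ┌─┼───┘ ╷ ╵ ├─────┐ └───┐ │
│ │ │     │   │     │     │ │
│ │ ╵ ┌───┤ ╶─┘ ┌─╴ ├─────┘ │
│ │   │   │     │   │       │
│ │ ┌─┘ ╷ └─┬───┴─┐ ╵ ┌───┐ │
│ │ │   │   │     │   │   │ │
│ │ │ ┌─┴─┐ ╵ ┌─┐ └─┬─┘ ╶─┤ │
│ │ │ │   │   │ │   │     │ │
│ └─┴─┴─┐ └───┘ ├─╴ │ ┌─┐ ╵ │
│       │       │   │ │ │   │
│ ╷ ╶─┐ └─────╴ │ ┌─┘ ╵ ├───┤
│ │   │         │ │     │   │
├─┴─╴ ├───────┐ │ ├───┐ └─╴ │
│     │       │ │ │   │     │
│ ╶─┬─┘ ╷ ╶───┘ │ ╵ ╷ ├───┐ │
│   │   │       │   │ │   │ │
├─╴ │ ╶─┼───────┴───┤ ╵ ╷ └─┤
│   │A x│           │   │   │
│ ┌─┴─╴ │ ┌───┬─╴ ┌─┴───┴─┐ │
│ │    B│ │   │   │       │ │
│ ├───┬─┘ │ ┌─┘ ╷ │ ┌───╴ │ │
│ │   │   │ │   │ │ │     │ │
│ ╵ ╷ ╵ ╶─┘ │ ╶─┴─┘ │ ╶───┘ │
│   │       │       │       │
└───┴───────┴───────┴───────┘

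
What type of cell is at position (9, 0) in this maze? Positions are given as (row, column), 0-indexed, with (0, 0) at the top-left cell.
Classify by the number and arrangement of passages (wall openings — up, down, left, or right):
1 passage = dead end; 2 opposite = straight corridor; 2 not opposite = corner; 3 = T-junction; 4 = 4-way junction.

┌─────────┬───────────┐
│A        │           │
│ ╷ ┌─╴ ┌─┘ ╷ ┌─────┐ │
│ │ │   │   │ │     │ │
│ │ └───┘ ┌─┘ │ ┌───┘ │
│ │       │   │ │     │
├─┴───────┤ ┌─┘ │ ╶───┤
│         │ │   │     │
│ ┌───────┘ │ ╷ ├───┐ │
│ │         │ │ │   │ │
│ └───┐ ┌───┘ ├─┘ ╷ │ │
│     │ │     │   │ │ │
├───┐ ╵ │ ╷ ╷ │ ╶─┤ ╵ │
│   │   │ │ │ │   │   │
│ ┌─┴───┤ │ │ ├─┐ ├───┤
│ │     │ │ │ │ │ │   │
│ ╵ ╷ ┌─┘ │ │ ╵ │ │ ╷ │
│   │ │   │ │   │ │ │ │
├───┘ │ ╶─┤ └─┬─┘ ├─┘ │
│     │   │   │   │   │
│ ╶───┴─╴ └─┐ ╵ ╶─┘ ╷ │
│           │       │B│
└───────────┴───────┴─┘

Checking cell at (9, 0):
Number of passages: 2
Cell type: corner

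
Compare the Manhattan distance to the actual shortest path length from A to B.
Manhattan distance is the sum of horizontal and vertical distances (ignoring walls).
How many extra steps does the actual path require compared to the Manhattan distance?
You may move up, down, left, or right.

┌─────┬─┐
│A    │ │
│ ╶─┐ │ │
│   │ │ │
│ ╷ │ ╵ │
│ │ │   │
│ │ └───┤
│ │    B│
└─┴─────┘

Manhattan distance: |3 - 0| + |3 - 0| = 6
Actual path length: 6
Extra steps: 6 - 6 = 0

Solution:

┌─────┬─┐
│A    │ │
│ ╶─┐ │ │
│↳ ↓│ │ │
│ ╷ │ ╵ │
│ │↓│   │
│ │ └───┤
│ │↳ → B│
└─┴─────┘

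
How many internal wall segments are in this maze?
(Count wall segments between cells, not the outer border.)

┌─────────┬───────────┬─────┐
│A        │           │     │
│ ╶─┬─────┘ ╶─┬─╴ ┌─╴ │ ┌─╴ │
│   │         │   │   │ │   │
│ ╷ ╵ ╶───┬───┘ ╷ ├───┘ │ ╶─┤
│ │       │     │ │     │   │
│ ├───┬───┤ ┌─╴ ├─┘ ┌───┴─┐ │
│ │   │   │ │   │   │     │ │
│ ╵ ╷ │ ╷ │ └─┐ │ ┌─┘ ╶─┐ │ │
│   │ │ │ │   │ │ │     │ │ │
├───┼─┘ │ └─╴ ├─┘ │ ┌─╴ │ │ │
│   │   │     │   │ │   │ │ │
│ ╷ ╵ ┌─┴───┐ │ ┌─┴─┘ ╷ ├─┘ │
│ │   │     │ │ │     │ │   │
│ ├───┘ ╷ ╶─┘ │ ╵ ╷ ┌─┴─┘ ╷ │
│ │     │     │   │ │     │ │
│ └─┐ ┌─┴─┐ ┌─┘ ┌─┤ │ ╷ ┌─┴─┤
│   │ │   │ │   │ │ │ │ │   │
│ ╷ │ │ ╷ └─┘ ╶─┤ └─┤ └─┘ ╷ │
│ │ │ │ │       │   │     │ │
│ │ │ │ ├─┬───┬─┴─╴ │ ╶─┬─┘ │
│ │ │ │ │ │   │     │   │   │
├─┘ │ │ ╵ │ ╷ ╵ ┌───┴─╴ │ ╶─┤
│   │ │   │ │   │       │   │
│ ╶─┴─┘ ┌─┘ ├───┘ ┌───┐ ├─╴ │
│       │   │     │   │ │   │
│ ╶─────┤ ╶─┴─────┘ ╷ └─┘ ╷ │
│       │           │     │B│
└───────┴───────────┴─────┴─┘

Counting internal wall segments:
Total internal walls: 169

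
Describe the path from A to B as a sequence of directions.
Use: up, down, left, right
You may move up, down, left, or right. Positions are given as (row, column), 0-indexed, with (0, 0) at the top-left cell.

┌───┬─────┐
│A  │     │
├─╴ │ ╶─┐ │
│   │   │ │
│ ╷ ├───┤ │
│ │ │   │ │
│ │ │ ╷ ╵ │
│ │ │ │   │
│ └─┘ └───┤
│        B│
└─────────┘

Finding the path and converting it to directions:
Path through cells: (0,0) → (0,1) → (1,1) → (1,0) → (2,0) → (3,0) → (4,0) → (4,1) → (4,2) → (4,3) → (4,4)
Directions: right, down, left, down, down, down, right, right, right, right

Solution:

┌───┬─────┐
│A ↓│     │
├─╴ │ ╶─┐ │
│↓ ↲│   │ │
│ ╷ ├───┤ │
│↓│ │   │ │
│ │ │ ╷ ╵ │
│↓│ │ │   │
│ └─┘ └───┤
│↳ → → → B│
└─────────┘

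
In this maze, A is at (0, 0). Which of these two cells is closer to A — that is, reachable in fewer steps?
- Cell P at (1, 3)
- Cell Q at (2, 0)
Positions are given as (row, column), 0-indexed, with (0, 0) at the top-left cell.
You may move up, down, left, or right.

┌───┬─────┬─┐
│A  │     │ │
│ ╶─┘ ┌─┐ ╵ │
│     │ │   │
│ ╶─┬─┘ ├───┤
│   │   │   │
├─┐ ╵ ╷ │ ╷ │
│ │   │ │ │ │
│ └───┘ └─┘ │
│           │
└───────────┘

Shortest path A → P at (1, 3): 8 steps
Shortest path A → Q at (2, 0): 2 steps

Q is closer (2 steps vs 8 steps).

Path to P:

┌───┬─────┬─┐
│A  │     │ │
│ ╶─┘ ┌─┐ ╵ │
│↓    │P│   │
│ ╶─┬─┘ ├───┤
│↳ ↓│↱ ↑│   │
├─┐ ╵ ╷ │ ╷ │
│ │↳ ↑│ │ │ │
│ └───┘ └─┘ │
│           │
└───────────┘

Path to Q:

┌───┬─────┬─┐
│A  │     │ │
│ ╶─┘ ┌─┐ ╵ │
│↓    │ │   │
│ ╶─┬─┘ ├───┤
│Q  │   │   │
├─┐ ╵ ╷ │ ╷ │
│ │   │ │ │ │
│ └───┘ └─┘ │
│           │
└───────────┘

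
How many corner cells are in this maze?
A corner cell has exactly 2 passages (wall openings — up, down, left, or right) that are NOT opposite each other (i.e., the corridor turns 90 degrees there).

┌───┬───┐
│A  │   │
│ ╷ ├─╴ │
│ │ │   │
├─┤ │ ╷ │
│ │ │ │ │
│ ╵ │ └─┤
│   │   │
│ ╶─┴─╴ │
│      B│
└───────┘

Counting corner cells (2 non-opposite passages):
Total corners: 9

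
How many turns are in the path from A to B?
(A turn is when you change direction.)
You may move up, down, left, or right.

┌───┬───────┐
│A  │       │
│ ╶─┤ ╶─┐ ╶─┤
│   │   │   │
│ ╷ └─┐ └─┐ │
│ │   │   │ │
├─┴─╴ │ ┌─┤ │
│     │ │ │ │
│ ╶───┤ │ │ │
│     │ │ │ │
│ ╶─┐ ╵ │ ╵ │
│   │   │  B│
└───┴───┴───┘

Directions: down, right, down, right, down, left, left, down, right, right, down, right, up, up, up, up, left, up, right, right, down, right, down, down, down, down
Number of turns: 16

Solution:

┌───┬───────┐
│A  │↱ → ↓  │
│ ╶─┤ ╶─┐ ╶─┤
│↳ ↓│↑ ↰│↳ ↓│
│ ╷ └─┐ └─┐ │
│ │↳ ↓│↑  │↓│
├─┴─╴ │ ┌─┤ │
│↓ ← ↲│↑│ │↓│
│ ╶───┤ │ │ │
│↳ → ↓│↑│ │↓│
│ ╶─┐ ╵ │ ╵ │
│   │↳ ↑│  B│
└───┴───┴───┘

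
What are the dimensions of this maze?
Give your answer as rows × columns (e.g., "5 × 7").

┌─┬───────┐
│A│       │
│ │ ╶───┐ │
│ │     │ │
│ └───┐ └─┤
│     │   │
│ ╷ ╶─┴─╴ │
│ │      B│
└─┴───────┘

Counting the maze dimensions:
Rows (vertical): 4
Columns (horizontal): 5
Dimensions: 4 × 5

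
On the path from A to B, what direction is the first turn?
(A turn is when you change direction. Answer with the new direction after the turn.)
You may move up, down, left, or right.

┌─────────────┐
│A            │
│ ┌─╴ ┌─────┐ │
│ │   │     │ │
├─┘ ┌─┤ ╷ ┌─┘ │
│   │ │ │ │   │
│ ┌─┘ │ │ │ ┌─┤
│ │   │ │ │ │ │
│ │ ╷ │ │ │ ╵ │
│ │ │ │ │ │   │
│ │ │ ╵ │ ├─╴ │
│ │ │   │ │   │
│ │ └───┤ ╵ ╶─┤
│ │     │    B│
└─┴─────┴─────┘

Directions: right, right, right, right, right, right, down, down, left, down, down, right, down, left, down, right
First turn direction: down

Solution:

┌─────────────┐
│A → → → → → ↓│
│ ┌─╴ ┌─────┐ │
│ │   │     │↓│
├─┘ ┌─┤ ╷ ┌─┘ │
│   │ │ │ │↓ ↲│
│ ┌─┘ │ │ │ ┌─┤
│ │   │ │ │↓│ │
│ │ ╷ │ │ │ ╵ │
│ │ │ │ │ │↳ ↓│
│ │ │ ╵ │ ├─╴ │
│ │ │   │ │↓ ↲│
│ │ └───┤ ╵ ╶─┤
│ │     │  ↳ B│
└─┴─────┴─────┘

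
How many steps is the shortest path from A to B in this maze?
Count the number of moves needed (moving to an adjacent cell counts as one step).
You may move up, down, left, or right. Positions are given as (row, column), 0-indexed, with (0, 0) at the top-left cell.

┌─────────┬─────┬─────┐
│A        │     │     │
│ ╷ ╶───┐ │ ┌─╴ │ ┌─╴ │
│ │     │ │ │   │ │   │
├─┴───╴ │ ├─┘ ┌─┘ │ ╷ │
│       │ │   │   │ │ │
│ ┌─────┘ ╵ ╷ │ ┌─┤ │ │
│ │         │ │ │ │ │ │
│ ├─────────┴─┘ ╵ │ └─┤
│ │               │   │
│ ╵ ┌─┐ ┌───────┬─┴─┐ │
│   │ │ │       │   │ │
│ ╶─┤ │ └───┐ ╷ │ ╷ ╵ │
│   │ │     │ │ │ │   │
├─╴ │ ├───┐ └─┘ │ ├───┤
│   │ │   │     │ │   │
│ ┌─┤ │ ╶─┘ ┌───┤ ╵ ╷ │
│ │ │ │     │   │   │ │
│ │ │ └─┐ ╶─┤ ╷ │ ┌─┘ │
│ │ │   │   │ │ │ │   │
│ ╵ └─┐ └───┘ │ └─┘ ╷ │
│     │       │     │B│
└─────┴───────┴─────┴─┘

Using BFS to find shortest path:
Start: (0, 0), End: (10, 10)
Path found:
(0,0) → (0,1) → (1,1) → (1,2) → (1,3) → (2,3) → (2,2) → (2,1) → (2,0) → (3,0) → (4,0) → (5,0) → (5,1) → (4,1) → (4,2) → (4,3) → (4,4) → (4,5) → (4,6) → (4,7) → (3,7) → (2,7) → (2,8) → (1,8) → (0,8) → (0,9) → (0,10) → (1,10) → (1,9) → (2,9) → (3,9) → (4,9) → (4,10) → (5,10) → (6,10) → (6,9) → (5,9) → (5,8) → (6,8) → (7,8) → (8,8) → (8,9) → (7,9) → (7,10) → (8,10) → (9,10) → (10,10)
Number of steps: 46

Solution:

┌─────────┬─────┬─────┐
│A ↓      │     │↱ → ↓│
│ ╷ ╶───┐ │ ┌─╴ │ ┌─╴ │
│ │↳ → ↓│ │ │   │↑│↓ ↲│
├─┴───╴ │ ├─┘ ┌─┘ │ ╷ │
│↓ ← ← ↲│ │   │↱ ↑│↓│ │
│ ┌─────┘ ╵ ╷ │ ┌─┤ │ │
│↓│         │ │↑│ │↓│ │
│ ├─────────┴─┘ ╵ │ └─┤
│↓│↱ → → → → → ↑  │↳ ↓│
│ ╵ ┌─┐ ┌───────┬─┴─┐ │
│↳ ↑│ │ │       │↓ ↰│↓│
│ ╶─┤ │ └───┐ ╷ │ ╷ ╵ │
│   │ │     │ │ │↓│↑ ↲│
├─╴ │ ├───┐ └─┘ │ ├───┤
│   │ │   │     │↓│↱ ↓│
│ ┌─┤ │ ╶─┘ ┌───┤ ╵ ╷ │
│ │ │ │     │   │↳ ↑│↓│
│ │ │ └─┐ ╶─┤ ╷ │ ┌─┘ │
│ │ │   │   │ │ │ │  ↓│
│ ╵ └─┐ └───┘ │ └─┘ ╷ │
│     │       │     │B│
└─────┴───────┴─────┴─┘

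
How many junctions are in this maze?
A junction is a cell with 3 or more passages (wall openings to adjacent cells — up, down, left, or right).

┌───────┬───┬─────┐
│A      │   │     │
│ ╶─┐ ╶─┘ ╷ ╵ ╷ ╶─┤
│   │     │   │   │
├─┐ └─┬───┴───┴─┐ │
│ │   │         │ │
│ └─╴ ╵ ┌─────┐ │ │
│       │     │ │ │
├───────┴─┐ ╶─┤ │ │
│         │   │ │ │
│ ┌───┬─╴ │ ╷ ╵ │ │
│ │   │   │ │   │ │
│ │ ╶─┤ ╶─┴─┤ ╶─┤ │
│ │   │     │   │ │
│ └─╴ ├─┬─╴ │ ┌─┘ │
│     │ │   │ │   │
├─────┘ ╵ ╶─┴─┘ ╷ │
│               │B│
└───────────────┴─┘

Checking each cell for number of passages:

Junctions found (3+ passages):
  (0, 2): 3 passages
  (0, 7): 3 passages
  (3, 2): 3 passages
  (3, 5): 3 passages
  (4, 5): 3 passages
  (5, 6): 3 passages
  (6, 6): 3 passages
  (7, 8): 3 passages
  (8, 3): 3 passages
  (8, 4): 3 passages
Total junctions: 10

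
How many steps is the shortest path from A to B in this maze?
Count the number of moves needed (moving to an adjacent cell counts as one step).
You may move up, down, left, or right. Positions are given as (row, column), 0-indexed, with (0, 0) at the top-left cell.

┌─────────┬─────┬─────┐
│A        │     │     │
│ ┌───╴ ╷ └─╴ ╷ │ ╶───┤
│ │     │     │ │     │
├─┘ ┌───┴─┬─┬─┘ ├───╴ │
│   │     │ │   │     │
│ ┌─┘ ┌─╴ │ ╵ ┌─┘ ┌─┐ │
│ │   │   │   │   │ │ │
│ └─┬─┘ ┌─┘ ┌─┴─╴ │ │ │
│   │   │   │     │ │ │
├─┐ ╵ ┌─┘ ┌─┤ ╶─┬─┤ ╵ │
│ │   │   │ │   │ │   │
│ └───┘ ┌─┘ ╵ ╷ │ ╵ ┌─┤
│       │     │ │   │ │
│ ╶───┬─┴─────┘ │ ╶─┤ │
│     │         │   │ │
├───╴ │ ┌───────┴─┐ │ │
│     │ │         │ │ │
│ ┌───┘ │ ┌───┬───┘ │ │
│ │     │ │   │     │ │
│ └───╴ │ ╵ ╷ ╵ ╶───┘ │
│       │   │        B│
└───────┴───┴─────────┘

Using BFS to find shortest path:
Start: (0, 0), End: (10, 10)
Path found:
(0,0) → (0,1) → (0,2) → (0,3) → (0,4) → (1,4) → (1,5) → (1,6) → (0,6) → (0,7) → (1,7) → (2,7) → (2,6) → (3,6) → (3,5) → (4,5) → (4,4) → (5,4) → (5,3) → (6,3) → (6,2) → (6,1) → (6,0) → (7,0) → (7,1) → (7,2) → (8,2) → (8,1) → (8,0) → (9,0) → (10,0) → (10,1) → (10,2) → (10,3) → (9,3) → (8,3) → (7,3) → (7,4) → (7,5) → (7,6) → (7,7) → (6,7) → (5,7) → (5,6) → (4,6) → (4,7) → (4,8) → (3,8) → (2,8) → (2,9) → (2,10) → (3,10) → (4,10) → (5,10) → (5,9) → (6,9) → (6,8) → (7,8) → (7,9) → (8,9) → (9,9) → (9,8) → (9,7) → (10,7) → (10,8) → (10,9) → (10,10)
Number of steps: 66

Solution:

┌─────────┬─────┬─────┐
│A → → → ↓│  ↱ ↓│     │
│ ┌───╴ ╷ └─╴ ╷ │ ╶───┤
│ │     │↳ → ↑│↓│     │
├─┘ ┌───┴─┬─┬─┘ ├───╴ │
│   │     │ │↓ ↲│↱ → ↓│
│ ┌─┘ ┌─╴ │ ╵ ┌─┘ ┌─┐ │
│ │   │   │↓ ↲│  ↑│ │↓│
│ └─┬─┘ ┌─┘ ┌─┴─╴ │ │ │
│   │   │↓ ↲│↱ → ↑│ │↓│
├─┐ ╵ ┌─┘ ┌─┤ ╶─┬─┤ ╵ │
│ │   │↓ ↲│ │↑ ↰│ │↓ ↲│
│ └───┘ ┌─┘ ╵ ╷ │ ╵ ┌─┤
│↓ ← ← ↲│     │↑│↓ ↲│ │
│ ╶───┬─┴─────┘ │ ╶─┤ │
│↳ → ↓│↱ → → → ↑│↳ ↓│ │
├───╴ │ ┌───────┴─┐ │ │
│↓ ← ↲│↑│         │↓│ │
│ ┌───┘ │ ┌───┬───┘ │ │
│↓│    ↑│ │   │↓ ← ↲│ │
│ └───╴ │ ╵ ╷ ╵ ╶───┘ │
│↳ → → ↑│   │  ↳ → → B│
└───────┴───┴─────────┘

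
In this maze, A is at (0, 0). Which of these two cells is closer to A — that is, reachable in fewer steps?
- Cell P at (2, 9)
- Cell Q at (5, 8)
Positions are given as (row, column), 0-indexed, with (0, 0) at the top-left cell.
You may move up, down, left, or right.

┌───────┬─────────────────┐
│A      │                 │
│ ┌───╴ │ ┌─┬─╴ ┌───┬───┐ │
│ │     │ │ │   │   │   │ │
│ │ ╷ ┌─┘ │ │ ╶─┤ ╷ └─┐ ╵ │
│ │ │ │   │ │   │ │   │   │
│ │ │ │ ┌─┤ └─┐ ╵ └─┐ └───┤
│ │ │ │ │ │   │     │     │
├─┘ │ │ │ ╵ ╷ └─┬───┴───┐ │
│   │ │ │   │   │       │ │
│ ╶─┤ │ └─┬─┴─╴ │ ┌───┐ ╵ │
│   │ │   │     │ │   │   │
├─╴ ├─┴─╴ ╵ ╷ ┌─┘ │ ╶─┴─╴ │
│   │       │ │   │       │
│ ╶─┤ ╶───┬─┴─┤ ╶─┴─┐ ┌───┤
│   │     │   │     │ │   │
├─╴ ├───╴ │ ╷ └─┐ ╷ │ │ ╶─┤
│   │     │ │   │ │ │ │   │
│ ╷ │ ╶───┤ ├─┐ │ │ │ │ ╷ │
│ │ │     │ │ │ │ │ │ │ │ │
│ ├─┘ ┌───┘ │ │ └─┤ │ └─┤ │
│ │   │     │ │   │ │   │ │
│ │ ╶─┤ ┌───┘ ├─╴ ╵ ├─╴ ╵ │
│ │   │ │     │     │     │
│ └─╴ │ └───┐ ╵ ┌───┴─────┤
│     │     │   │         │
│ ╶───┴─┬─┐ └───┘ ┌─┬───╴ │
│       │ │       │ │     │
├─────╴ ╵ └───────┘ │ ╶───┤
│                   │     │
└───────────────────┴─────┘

Shortest path A → P at (2, 9): 59 steps
Shortest path A → Q at (5, 8): 71 steps

P is closer (59 steps vs 71 steps).

Path to P:

┌───────┬─────────────────┐
│A → → ↓│↱ → → ↓          │
│ ┌───╴ │ ┌─┬─╴ ┌───┬───┐ │
│ │↓ ← ↲│↑│ │↓ ↲│↱ ↓│   │ │
│ │ ╷ ┌─┘ │ │ ╶─┤ ╷ └─┐ ╵ │
│ │↓│ │↱ ↑│ │↳ ↓│↑│P  │   │
│ │ │ │ ┌─┤ └─┐ ╵ └─┐ └───┤
│ │↓│ │↑│ │   │↳ ↑  │     │
├─┘ │ │ │ ╵ ╷ └─┬───┴───┐ │
│↓ ↲│ │↑│   │   │       │ │
│ ╶─┤ │ └─┬─┴─╴ │ ┌───┐ ╵ │
│↳ ↓│ │↑ ↰│     │ │   │   │
├─╴ ├─┴─╴ ╵ ╷ ┌─┘ │ ╶─┴─╴ │
│↓ ↲│↱ → ↑  │ │   │       │
│ ╶─┤ ╶───┬─┴─┤ ╶─┴─┐ ┌───┤
│↳ ↓│↑ ← ↰│   │     │ │   │
├─╴ ├───╴ │ ╷ └─┐ ╷ │ │ ╶─┤
│↓ ↲│↱ → ↑│ │   │ │ │ │   │
│ ╷ │ ╶───┤ ├─┐ │ │ │ │ ╷ │
│↓│ │↑    │ │ │ │ │ │ │ │ │
│ ├─┘ ┌───┘ │ │ └─┤ │ └─┤ │
│↓│↱ ↑│     │ │   │ │   │ │
│ │ ╶─┤ ┌───┘ ├─╴ ╵ ├─╴ ╵ │
│↓│↑ ↰│ │     │     │     │
│ └─╴ │ └───┐ ╵ ┌───┴─────┤
│↳ → ↑│     │   │         │
│ ╶───┴─┬─┐ └───┘ ┌─┬───╴ │
│       │ │       │ │     │
├─────╴ ╵ └───────┘ │ ╶───┤
│                   │     │
└───────────────────┴─────┘

Path to Q:

┌───────┬─────────────────┐
│A → → ↓│↱ → → ↓          │
│ ┌───╴ │ ┌─┬─╴ ┌───┬───┐ │
│ │↓ ← ↲│↑│ │↓ ↲│↱ ↓│   │ │
│ │ ╷ ┌─┘ │ │ ╶─┤ ╷ └─┐ ╵ │
│ │↓│ │↱ ↑│ │↳ ↓│↑│↳ ↓│   │
│ │ │ │ ┌─┤ └─┐ ╵ └─┐ └───┤
│ │↓│ │↑│ │   │↳ ↑  │↳ → ↓│
├─┘ │ │ │ ╵ ╷ └─┬───┴───┐ │
│↓ ↲│ │↑│   │   │↓ ← ← ↰│↓│
│ ╶─┤ │ └─┬─┴─╴ │ ┌───┐ ╵ │
│↳ ↓│ │↑ ↰│     │Q│   │↑ ↲│
├─╴ ├─┴─╴ ╵ ╷ ┌─┘ │ ╶─┴─╴ │
│↓ ↲│↱ → ↑  │ │   │       │
│ ╶─┤ ╶───┬─┴─┤ ╶─┴─┐ ┌───┤
│↳ ↓│↑ ← ↰│   │     │ │   │
├─╴ ├───╴ │ ╷ └─┐ ╷ │ │ ╶─┤
│↓ ↲│↱ → ↑│ │   │ │ │ │   │
│ ╷ │ ╶───┤ ├─┐ │ │ │ │ ╷ │
│↓│ │↑    │ │ │ │ │ │ │ │ │
│ ├─┘ ┌───┘ │ │ └─┤ │ └─┤ │
│↓│↱ ↑│     │ │   │ │   │ │
│ │ ╶─┤ ┌───┘ ├─╴ ╵ ├─╴ ╵ │
│↓│↑ ↰│ │     │     │     │
│ └─╴ │ └───┐ ╵ ┌───┴─────┤
│↳ → ↑│     │   │         │
│ ╶───┴─┬─┐ └───┘ ┌─┬───╴ │
│       │ │       │ │     │
├─────╴ ╵ └───────┘ │ ╶───┤
│                   │     │
└───────────────────┴─────┘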